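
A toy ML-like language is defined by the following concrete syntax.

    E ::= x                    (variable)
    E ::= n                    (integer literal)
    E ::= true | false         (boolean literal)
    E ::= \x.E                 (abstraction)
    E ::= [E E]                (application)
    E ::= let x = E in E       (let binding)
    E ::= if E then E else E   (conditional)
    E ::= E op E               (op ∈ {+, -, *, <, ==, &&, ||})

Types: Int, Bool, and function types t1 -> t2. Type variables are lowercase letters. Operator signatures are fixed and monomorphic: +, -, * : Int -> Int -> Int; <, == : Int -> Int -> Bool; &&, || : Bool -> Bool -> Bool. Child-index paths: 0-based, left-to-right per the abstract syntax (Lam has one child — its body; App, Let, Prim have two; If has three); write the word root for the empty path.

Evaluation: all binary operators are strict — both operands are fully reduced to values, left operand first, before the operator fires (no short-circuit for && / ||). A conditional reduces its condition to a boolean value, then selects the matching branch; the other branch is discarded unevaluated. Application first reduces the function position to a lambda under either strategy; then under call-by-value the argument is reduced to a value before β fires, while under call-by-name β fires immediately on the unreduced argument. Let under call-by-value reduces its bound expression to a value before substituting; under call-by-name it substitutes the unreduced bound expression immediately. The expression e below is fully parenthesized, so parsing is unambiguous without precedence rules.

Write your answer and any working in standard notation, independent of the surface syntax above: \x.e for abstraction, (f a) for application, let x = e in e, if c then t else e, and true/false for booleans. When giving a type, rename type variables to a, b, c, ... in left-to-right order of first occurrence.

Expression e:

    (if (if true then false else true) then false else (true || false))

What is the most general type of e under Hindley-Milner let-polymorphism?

Working:
  unify Bool ~ Bool
  unify Bool ~ Bool
  unify Bool ~ Bool
  unify Bool ~ Bool
  unify Bool ~ Bool
  unify Bool ~ Bool

Answer: Bool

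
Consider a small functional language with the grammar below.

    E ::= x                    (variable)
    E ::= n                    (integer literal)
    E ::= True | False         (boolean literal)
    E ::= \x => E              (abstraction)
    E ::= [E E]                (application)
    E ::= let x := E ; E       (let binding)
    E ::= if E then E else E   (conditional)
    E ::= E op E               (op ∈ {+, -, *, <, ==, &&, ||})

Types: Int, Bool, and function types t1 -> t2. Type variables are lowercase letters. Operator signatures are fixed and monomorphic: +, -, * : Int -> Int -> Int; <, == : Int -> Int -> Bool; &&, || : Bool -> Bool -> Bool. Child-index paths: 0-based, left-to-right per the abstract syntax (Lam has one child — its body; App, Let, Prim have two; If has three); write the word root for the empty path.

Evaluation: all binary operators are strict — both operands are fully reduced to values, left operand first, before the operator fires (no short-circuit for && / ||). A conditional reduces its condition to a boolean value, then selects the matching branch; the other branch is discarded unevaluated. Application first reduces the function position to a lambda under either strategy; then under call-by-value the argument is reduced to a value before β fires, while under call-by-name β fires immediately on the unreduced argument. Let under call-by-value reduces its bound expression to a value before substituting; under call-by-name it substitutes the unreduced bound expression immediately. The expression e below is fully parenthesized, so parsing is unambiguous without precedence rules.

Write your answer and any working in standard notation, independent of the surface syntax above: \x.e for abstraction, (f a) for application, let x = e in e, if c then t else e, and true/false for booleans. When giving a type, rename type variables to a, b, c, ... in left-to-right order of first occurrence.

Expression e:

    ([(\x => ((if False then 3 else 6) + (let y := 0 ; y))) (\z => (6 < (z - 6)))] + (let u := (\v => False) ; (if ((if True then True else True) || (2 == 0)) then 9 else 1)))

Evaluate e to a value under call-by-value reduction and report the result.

Trace:
step 0: (((\x.((if false then 3 else 6) + (let y = 0 in y))) (\z.(6 < (z - 6)))) + (let u = (\v.false) in (if ((if true then true else true) || (2 == 0)) then 9 else 1)))
step 1: [beta@0] (((if false then 3 else 6) + (let y = 0 in y)) + (let u = (\v.false) in (if ((if true then true else true) || (2 == 0)) then 9 else 1)))
step 2: [if@0.0] ((6 + (let y = 0 in y)) + (let u = (\v.false) in (if ((if true then true else true) || (2 == 0)) then 9 else 1)))
step 3: [let@0.1] ((6 + 0) + (let u = (\v.false) in (if ((if true then true else true) || (2 == 0)) then 9 else 1)))
step 4: [delta@0] (6 + (let u = (\v.false) in (if ((if true then true else true) || (2 == 0)) then 9 else 1)))
step 5: [let@1] (6 + (if ((if true then true else true) || (2 == 0)) then 9 else 1))
step 6: [if@1.0.0] (6 + (if (true || (2 == 0)) then 9 else 1))
step 7: [delta@1.0.1] (6 + (if (true || false) then 9 else 1))
step 8: [delta@1.0] (6 + (if true then 9 else 1))
step 9: [if@1] (6 + 9)
step 10: [delta@root] 15

Answer: 15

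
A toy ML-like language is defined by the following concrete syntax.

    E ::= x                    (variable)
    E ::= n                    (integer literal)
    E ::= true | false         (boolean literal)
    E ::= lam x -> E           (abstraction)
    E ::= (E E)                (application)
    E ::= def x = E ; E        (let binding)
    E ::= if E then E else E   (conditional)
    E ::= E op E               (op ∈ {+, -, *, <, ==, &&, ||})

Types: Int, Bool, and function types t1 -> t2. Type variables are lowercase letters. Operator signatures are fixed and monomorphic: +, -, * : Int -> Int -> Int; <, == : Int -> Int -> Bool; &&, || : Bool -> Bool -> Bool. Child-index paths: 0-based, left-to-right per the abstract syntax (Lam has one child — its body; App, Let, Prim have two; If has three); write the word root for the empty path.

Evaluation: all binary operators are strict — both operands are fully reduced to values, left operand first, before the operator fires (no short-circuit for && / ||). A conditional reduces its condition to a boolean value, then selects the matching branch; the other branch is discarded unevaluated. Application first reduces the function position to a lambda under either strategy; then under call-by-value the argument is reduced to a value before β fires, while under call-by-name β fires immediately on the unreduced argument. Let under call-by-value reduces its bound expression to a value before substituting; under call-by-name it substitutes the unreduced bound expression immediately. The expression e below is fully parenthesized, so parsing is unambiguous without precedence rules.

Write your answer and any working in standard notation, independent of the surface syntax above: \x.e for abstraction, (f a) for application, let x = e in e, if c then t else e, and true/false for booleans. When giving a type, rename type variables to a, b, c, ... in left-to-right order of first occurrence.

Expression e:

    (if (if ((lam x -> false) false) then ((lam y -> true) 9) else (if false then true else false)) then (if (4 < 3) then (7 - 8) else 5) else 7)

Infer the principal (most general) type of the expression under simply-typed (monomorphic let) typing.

Answer: Int

Trace:
\x._ : a -> Bool
  unify a -> Bool ~ Bool -> b
  unify a ~ Bool
  unify Bool ~ b
_ _ : Bool
  unify Bool ~ Bool
\y._ : c -> Bool
  unify c -> Bool ~ Int -> d
  unify c ~ Int
  unify Bool ~ d
_ _ : Bool
  unify Bool ~ Bool
  unify Bool ~ Bool
  unify Bool ~ Bool
  unify Bool ~ Bool
  unify Int ~ Int
  unify Int ~ Int
  unify Bool ~ Bool
  unify Int ~ Int
  unify Int ~ Int
  unify Int ~ Int
  unify Int ~ Int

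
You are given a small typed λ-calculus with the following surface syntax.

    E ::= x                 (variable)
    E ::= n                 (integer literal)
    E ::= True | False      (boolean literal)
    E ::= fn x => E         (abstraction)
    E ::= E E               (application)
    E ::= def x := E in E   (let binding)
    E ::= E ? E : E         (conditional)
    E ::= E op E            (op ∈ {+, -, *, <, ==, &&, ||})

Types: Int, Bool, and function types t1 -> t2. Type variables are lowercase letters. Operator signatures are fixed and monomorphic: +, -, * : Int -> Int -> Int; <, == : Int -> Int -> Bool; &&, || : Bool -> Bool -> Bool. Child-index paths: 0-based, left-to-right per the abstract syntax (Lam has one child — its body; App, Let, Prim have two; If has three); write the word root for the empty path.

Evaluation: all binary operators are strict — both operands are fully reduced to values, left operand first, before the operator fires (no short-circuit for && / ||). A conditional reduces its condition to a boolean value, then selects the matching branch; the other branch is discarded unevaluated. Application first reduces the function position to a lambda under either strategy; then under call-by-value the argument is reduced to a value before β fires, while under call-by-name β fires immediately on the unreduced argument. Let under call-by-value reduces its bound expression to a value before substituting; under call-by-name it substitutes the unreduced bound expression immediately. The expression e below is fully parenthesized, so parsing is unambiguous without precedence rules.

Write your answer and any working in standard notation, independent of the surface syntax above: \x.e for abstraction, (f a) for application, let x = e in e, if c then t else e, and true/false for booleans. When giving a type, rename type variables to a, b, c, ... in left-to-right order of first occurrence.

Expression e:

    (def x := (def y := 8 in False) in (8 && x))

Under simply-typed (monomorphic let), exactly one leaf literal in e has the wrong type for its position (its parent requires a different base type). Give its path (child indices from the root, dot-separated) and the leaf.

Answer: 1.0 : 8

Derivation:
let y : Int
let x : Bool
  unify Int ~ Bool
  FAIL: mismatch Int ~ Bool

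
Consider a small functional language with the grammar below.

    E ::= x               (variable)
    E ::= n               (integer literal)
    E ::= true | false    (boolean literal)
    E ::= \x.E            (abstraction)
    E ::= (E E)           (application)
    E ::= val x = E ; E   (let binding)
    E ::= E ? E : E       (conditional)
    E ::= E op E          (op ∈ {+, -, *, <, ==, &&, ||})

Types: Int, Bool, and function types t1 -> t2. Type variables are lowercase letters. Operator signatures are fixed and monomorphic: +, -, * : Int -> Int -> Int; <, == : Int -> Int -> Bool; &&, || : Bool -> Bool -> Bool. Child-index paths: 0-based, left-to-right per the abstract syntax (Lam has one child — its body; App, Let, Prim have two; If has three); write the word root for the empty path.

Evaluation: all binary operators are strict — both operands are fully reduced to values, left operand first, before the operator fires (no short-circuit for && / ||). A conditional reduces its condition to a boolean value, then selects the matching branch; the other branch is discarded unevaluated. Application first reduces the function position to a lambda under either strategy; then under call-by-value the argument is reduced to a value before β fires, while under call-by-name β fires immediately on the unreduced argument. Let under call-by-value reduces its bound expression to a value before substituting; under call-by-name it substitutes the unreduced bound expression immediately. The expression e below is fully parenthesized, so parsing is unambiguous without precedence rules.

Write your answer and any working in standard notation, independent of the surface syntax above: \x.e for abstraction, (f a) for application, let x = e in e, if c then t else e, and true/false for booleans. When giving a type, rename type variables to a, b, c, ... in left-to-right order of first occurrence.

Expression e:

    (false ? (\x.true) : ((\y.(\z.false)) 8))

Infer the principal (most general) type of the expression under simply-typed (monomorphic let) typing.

Working:
  unify Bool ~ Bool
\x._ : a -> Bool
\z._ : c -> Bool
\y._ : b -> c -> Bool
  unify b -> c -> Bool ~ Int -> d
  unify b ~ Int
  unify c -> Bool ~ d
_ _ : c -> Bool
  unify a -> Bool ~ c -> Bool
  unify a ~ c
  unify Bool ~ Bool

Answer: a -> Bool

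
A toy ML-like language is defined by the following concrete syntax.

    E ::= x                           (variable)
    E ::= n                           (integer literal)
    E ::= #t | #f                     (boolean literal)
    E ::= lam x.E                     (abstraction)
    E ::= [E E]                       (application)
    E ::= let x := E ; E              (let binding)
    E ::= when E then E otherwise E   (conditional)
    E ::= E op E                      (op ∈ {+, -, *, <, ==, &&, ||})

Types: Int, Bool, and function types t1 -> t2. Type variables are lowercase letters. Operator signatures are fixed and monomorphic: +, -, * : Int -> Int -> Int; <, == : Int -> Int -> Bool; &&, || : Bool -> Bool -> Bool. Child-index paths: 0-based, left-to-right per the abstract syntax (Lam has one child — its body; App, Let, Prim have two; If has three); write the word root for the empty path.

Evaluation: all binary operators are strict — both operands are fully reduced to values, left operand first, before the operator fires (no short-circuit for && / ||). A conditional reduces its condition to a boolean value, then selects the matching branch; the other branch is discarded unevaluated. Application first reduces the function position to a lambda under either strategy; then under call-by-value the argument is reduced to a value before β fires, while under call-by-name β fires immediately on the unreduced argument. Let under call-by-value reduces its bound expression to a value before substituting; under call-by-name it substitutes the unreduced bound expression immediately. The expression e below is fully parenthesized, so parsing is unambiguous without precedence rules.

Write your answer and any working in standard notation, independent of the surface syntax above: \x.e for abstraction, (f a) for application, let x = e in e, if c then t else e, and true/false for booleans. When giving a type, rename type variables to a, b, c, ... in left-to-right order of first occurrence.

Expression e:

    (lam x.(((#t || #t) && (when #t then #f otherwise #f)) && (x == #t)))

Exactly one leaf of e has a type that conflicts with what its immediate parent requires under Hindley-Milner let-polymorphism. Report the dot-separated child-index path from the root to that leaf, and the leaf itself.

Answer: 0.1.1 : true

Trace:
  unify Bool ~ Bool
  unify Bool ~ Bool
  unify Bool ~ Bool
  unify Bool ~ Bool
  unify Bool ~ Bool
  unify Bool ~ Bool
  unify Bool ~ Bool
x : a
  unify a ~ Int
  unify Bool ~ Int
  FAIL: mismatch Bool ~ Int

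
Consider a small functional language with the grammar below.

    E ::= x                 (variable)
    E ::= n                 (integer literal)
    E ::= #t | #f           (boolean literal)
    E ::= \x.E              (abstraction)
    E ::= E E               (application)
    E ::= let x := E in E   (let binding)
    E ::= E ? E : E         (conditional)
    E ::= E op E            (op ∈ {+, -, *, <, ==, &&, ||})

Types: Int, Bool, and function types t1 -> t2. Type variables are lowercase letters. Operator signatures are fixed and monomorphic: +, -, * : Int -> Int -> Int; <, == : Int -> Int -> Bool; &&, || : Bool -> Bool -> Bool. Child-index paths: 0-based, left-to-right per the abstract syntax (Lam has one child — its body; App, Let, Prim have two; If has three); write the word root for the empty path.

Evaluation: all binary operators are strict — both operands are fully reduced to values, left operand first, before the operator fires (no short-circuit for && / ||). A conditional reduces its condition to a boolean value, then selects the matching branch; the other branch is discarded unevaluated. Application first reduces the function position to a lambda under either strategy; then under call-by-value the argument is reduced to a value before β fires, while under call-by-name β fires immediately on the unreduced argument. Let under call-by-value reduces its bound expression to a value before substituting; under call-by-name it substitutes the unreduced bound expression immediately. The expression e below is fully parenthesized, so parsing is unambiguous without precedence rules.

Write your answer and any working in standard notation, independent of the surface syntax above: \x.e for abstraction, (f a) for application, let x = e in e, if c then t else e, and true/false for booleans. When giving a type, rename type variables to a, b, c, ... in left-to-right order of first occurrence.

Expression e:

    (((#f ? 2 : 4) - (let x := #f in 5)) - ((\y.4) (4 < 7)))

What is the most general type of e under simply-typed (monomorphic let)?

Answer: Int

Trace:
  unify Bool ~ Bool
  unify Int ~ Int
  unify Int ~ Int
let x : Bool
  unify Int ~ Int
  unify Int ~ Int
\y._ : a -> Int
  unify Int ~ Int
  unify Int ~ Int
  unify a -> Int ~ Bool -> b
  unify a ~ Bool
  unify Int ~ b
_ _ : Int
  unify Int ~ Int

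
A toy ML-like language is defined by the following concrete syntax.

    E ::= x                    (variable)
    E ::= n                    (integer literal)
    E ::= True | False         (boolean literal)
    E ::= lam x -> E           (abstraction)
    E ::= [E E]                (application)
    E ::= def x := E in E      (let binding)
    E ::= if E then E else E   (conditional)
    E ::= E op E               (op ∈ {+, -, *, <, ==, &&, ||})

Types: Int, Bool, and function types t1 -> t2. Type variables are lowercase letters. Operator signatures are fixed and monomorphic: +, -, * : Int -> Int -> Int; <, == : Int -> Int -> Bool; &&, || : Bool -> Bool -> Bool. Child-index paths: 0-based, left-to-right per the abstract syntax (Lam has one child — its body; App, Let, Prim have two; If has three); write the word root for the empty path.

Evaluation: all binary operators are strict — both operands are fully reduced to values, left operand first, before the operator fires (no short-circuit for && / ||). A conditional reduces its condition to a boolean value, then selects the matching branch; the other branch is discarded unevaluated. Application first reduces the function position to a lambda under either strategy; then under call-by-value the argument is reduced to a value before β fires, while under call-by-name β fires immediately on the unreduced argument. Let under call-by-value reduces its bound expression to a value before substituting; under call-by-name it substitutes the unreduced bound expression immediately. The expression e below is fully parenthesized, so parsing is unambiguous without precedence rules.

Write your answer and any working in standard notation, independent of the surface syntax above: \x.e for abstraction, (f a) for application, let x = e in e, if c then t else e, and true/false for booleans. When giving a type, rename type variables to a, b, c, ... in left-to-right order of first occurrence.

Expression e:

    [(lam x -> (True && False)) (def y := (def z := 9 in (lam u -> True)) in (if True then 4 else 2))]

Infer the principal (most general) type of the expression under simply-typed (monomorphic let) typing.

Answer: Bool

Working:
  unify Bool ~ Bool
  unify Bool ~ Bool
\x._ : a -> Bool
let z : Int
\u._ : b -> Bool
let y : b -> Bool
  unify Bool ~ Bool
  unify Int ~ Int
  unify a -> Bool ~ Int -> c
  unify a ~ Int
  unify Bool ~ c
_ _ : Bool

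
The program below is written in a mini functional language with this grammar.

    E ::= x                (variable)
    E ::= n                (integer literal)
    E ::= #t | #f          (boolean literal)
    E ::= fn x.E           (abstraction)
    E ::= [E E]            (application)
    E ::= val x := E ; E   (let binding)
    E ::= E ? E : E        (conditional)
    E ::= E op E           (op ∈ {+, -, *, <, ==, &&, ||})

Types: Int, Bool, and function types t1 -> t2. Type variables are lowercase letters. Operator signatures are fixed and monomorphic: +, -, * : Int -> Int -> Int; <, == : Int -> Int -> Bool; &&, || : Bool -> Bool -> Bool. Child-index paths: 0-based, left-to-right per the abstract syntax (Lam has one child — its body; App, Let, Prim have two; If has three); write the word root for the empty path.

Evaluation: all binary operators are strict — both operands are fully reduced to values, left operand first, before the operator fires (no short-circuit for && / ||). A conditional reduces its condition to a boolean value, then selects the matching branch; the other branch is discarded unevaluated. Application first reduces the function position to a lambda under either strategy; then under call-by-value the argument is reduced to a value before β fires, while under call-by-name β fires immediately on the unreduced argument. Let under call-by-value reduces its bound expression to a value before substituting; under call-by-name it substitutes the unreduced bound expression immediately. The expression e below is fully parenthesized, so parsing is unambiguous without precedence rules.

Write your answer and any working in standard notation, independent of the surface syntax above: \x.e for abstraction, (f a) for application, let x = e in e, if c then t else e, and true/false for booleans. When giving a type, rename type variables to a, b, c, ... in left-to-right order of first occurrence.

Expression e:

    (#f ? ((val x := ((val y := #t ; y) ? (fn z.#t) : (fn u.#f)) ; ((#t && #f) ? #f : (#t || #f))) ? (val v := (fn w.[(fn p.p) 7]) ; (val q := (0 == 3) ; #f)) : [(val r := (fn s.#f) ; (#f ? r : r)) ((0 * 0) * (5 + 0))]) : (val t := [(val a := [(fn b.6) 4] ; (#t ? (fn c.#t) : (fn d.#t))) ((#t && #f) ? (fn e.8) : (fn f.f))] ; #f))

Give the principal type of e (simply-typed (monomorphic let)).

Answer: Bool

Derivation:
  unify Bool ~ Bool
let y : Bool
y : Bool
  unify Bool ~ Bool
\z._ : a -> Bool
\u._ : b -> Bool
  unify a -> Bool ~ b -> Bool
  unify a ~ b
  unify Bool ~ Bool
let x : b -> Bool
  unify Bool ~ Bool
  unify Bool ~ Bool
  unify Bool ~ Bool
  unify Bool ~ Bool
  unify Bool ~ Bool
  unify Bool ~ Bool
  unify Bool ~ Bool
p : d
\p._ : d -> d
  unify d -> d ~ Int -> e
  unify d ~ Int
  unify Int ~ e
_ _ : Int
\w._ : c -> Int
let v : c -> Int
  unify Int ~ Int
  unify Int ~ Int
let q : Bool
\s._ : f -> Bool
let r : f -> Bool
  unify Bool ~ Bool
r : f -> Bool
r : f -> Bool
  unify f -> Bool ~ f -> Bool
  unify f ~ f
  unify Bool ~ Bool
  unify Int ~ Int
  unify Int ~ Int
  unify Int ~ Int
  unify Int ~ Int
  unify Int ~ Int
  unify Int ~ Int
  unify f -> Bool ~ Int -> g
  unify f ~ Int
  unify Bool ~ g
_ _ : Bool
  unify Bool ~ Bool
\b._ : h -> Int
  unify h -> Int ~ Int -> i
  unify h ~ Int
  unify Int ~ i
_ _ : Int
let a : Int
  unify Bool ~ Bool
\c._ : j -> Bool
\d._ : k -> Bool
  unify j -> Bool ~ k -> Bool
  unify j ~ k
  unify Bool ~ Bool
  unify Bool ~ Bool
  unify Bool ~ Bool
  unify Bool ~ Bool
\e._ : l -> Int
f : m
\f._ : m -> m
  unify l -> Int ~ m -> m
  unify l ~ m
  unify Int ~ m
  unify k -> Bool ~ (Int -> Int) -> n
  unify k ~ Int -> Int
  unify Bool ~ n
_ _ : Bool
let t : Bool
  unify Bool ~ Bool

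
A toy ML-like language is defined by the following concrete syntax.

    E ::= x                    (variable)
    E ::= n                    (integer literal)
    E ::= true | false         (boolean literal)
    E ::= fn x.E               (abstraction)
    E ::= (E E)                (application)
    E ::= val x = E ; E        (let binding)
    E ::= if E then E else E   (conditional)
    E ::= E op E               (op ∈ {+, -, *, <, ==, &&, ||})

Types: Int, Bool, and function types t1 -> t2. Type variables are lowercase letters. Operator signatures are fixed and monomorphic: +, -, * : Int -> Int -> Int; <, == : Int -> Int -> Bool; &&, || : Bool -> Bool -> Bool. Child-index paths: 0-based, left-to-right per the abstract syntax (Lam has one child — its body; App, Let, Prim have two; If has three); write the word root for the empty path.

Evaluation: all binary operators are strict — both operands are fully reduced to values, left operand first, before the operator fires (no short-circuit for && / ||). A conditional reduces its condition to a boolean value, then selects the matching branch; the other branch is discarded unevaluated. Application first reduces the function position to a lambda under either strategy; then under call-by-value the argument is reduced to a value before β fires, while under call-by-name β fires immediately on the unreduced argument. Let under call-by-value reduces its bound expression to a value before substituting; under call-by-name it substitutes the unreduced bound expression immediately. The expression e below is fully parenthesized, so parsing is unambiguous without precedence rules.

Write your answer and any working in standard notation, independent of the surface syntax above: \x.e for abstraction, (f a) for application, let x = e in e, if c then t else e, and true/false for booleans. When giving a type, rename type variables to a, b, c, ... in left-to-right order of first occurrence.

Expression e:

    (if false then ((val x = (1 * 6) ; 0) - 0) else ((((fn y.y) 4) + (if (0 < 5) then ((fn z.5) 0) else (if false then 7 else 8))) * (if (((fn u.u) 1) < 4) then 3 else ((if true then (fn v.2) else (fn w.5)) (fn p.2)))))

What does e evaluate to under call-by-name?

Answer: 27

Working:
step 0: (if false then ((let x = (1 * 6) in 0) - 0) else ((((\y.y) 4) + (if (0 < 5) then ((\z.5) 0) else (if false then 7 else 8))) * (if (((\u.u) 1) < 4) then 3 else ((if true then (\v.2) else (\w.5)) (\p.2)))))
step 1: [if@root] ((((\y.y) 4) + (if (0 < 5) then ((\z.5) 0) else (if false then 7 else 8))) * (if (((\u.u) 1) < 4) then 3 else ((if true then (\v.2) else (\w.5)) (\p.2))))
step 2: [beta@0.0] ((4 + (if (0 < 5) then ((\z.5) 0) else (if false then 7 else 8))) * (if (((\u.u) 1) < 4) then 3 else ((if true then (\v.2) else (\w.5)) (\p.2))))
step 3: [delta@0.1.0] ((4 + (if true then ((\z.5) 0) else (if false then 7 else 8))) * (if (((\u.u) 1) < 4) then 3 else ((if true then (\v.2) else (\w.5)) (\p.2))))
step 4: [if@0.1] ((4 + ((\z.5) 0)) * (if (((\u.u) 1) < 4) then 3 else ((if true then (\v.2) else (\w.5)) (\p.2))))
step 5: [beta@0.1] ((4 + 5) * (if (((\u.u) 1) < 4) then 3 else ((if true then (\v.2) else (\w.5)) (\p.2))))
step 6: [delta@0] (9 * (if (((\u.u) 1) < 4) then 3 else ((if true then (\v.2) else (\w.5)) (\p.2))))
step 7: [beta@1.0.0] (9 * (if (1 < 4) then 3 else ((if true then (\v.2) else (\w.5)) (\p.2))))
step 8: [delta@1.0] (9 * (if true then 3 else ((if true then (\v.2) else (\w.5)) (\p.2))))
step 9: [if@1] (9 * 3)
step 10: [delta@root] 27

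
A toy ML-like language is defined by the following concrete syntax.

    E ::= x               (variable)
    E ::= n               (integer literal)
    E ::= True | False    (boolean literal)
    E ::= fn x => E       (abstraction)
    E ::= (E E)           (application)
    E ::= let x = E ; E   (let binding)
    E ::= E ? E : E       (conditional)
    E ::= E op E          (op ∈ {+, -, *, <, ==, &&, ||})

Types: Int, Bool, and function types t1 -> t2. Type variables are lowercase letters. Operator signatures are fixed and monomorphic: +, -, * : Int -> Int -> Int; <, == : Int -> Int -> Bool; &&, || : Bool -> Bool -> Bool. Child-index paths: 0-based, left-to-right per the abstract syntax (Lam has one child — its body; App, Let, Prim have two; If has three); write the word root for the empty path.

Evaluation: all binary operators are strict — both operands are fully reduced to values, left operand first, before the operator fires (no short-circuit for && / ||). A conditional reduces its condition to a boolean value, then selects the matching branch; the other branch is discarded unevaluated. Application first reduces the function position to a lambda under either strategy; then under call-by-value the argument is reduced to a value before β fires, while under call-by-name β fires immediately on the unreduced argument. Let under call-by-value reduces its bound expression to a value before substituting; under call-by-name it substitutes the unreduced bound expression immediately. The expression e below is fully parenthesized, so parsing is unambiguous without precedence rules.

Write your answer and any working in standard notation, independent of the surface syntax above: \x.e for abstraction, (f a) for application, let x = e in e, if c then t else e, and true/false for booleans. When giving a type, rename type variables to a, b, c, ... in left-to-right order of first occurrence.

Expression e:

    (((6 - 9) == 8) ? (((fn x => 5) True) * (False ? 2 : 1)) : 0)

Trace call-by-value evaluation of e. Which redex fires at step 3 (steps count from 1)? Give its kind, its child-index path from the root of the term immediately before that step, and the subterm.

Trace:
step 0: (if ((6 - 9) == 8) then (((\x.5) true) * (if false then 2 else 1)) else 0)
step 1: [delta@0.0] (if (-3 == 8) then (((\x.5) true) * (if false then 2 else 1)) else 0)
step 2: [delta@0] (if false then (((\x.5) true) * (if false then 2 else 1)) else 0)
step 3: [if@root] 0

Answer: if at root : (if false then (((\x.5) true) * (if false then 2 else 1)) else 0)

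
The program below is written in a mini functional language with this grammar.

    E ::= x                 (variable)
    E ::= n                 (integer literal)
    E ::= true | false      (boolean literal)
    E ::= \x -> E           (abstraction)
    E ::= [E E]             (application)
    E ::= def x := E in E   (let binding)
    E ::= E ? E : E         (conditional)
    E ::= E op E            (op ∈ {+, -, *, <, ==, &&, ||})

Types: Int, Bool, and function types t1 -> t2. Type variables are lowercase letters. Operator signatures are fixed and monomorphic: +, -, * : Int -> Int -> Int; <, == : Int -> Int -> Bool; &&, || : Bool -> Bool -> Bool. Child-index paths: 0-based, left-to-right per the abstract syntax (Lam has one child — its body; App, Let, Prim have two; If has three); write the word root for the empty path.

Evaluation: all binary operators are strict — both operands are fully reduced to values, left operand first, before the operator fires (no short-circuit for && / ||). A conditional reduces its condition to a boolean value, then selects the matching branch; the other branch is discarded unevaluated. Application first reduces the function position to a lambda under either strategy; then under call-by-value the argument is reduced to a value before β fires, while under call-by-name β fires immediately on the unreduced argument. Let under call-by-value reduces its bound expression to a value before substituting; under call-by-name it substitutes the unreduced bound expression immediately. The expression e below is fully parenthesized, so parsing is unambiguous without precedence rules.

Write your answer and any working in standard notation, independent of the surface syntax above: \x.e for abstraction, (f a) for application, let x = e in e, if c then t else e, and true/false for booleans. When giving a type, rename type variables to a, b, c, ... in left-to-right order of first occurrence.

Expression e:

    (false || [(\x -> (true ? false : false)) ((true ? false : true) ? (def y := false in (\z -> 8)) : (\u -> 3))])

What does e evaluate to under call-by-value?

Derivation:
step 0: (false || ((\x.(if true then false else false)) (if (if true then false else true) then (let y = false in (\z.8)) else (\u.3))))
step 1: [if@1.1.0] (false || ((\x.(if true then false else false)) (if false then (let y = false in (\z.8)) else (\u.3))))
step 2: [if@1.1] (false || ((\x.(if true then false else false)) (\u.3)))
step 3: [beta@1] (false || (if true then false else false))
step 4: [if@1] (false || false)
step 5: [delta@root] false

Answer: false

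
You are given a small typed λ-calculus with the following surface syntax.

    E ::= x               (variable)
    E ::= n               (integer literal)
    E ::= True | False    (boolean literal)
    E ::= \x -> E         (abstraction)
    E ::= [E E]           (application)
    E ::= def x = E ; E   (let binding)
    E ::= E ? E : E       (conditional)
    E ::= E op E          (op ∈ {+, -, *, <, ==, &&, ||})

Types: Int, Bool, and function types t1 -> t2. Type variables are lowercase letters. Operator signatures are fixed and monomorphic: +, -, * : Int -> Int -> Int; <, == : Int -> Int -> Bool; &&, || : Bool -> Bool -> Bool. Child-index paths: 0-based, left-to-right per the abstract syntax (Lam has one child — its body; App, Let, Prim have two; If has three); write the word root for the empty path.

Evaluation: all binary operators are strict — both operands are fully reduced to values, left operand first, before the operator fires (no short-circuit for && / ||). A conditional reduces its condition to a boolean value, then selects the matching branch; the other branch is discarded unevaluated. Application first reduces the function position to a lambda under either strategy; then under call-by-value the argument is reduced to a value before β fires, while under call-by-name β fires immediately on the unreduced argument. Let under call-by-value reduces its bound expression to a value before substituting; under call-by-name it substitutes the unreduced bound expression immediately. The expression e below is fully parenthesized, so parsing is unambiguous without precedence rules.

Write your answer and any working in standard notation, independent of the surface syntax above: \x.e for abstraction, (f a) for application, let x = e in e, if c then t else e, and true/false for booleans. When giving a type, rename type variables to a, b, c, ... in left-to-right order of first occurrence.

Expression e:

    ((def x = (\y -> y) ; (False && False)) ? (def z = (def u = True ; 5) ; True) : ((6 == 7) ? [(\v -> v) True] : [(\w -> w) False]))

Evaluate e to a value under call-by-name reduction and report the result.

Answer: false

Derivation:
step 0: (if (let x = (\y.y) in (false && false)) then (let z = (let u = true in 5) in true) else (if (6 == 7) then ((\v.v) true) else ((\w.w) false)))
step 1: [let@0] (if (false && false) then (let z = (let u = true in 5) in true) else (if (6 == 7) then ((\v.v) true) else ((\w.w) false)))
step 2: [delta@0] (if false then (let z = (let u = true in 5) in true) else (if (6 == 7) then ((\v.v) true) else ((\w.w) false)))
step 3: [if@root] (if (6 == 7) then ((\v.v) true) else ((\w.w) false))
step 4: [delta@0] (if false then ((\v.v) true) else ((\w.w) false))
step 5: [if@root] ((\w.w) false)
step 6: [beta@root] false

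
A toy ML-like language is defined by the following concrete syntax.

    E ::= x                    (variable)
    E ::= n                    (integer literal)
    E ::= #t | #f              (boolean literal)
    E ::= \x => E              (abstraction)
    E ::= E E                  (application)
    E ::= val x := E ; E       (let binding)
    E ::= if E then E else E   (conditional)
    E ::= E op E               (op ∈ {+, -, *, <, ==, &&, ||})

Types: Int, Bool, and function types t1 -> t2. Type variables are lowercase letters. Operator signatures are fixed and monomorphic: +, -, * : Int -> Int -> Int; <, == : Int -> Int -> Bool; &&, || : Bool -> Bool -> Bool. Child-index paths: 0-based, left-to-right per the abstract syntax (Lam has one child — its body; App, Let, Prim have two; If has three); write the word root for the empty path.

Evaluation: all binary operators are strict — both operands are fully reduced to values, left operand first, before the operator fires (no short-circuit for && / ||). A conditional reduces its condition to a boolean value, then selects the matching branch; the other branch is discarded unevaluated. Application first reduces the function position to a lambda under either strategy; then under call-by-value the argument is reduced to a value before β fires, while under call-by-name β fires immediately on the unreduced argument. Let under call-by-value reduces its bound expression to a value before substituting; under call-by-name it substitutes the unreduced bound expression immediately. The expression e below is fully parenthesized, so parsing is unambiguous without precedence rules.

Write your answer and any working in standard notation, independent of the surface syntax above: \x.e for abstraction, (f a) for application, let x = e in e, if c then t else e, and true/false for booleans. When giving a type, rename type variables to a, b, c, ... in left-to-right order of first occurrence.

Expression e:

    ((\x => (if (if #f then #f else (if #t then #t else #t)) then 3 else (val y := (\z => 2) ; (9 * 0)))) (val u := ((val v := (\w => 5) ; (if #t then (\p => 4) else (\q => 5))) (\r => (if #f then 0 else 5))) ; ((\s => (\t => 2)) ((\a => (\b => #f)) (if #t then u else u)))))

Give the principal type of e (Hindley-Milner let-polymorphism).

Answer: Int

Working:
  unify Bool ~ Bool
  unify Bool ~ Bool
  unify Bool ~ Bool
  unify Bool ~ Bool
  unify Bool ~ Bool
\z._ : b -> Int
let y : forall. b -> Int
  unify Int ~ Int
  unify Int ~ Int
  unify Int ~ Int
\x._ : a -> Int
\w._ : c -> Int
let v : forall. c -> Int
  unify Bool ~ Bool
\p._ : d -> Int
\q._ : e -> Int
  unify d -> Int ~ e -> Int
  unify d ~ e
  unify Int ~ Int
  unify Bool ~ Bool
  unify Int ~ Int
\r._ : f -> Int
  unify e -> Int ~ (f -> Int) -> g
  unify e ~ f -> Int
  unify Int ~ g
_ _ : Int
let u : Int
\t._ : i -> Int
\s._ : h -> i -> Int
\b._ : k -> Bool
\a._ : j -> k -> Bool
  unify Bool ~ Bool
u : Int
u : Int
  unify Int ~ Int
  unify j -> k -> Bool ~ Int -> l
  unify j ~ Int
  unify k -> Bool ~ l
_ _ : k -> Bool
  unify h -> i -> Int ~ (k -> Bool) -> m
  unify h ~ k -> Bool
  unify i -> Int ~ m
_ _ : i -> Int
  unify a -> Int ~ (i -> Int) -> n
  unify a ~ i -> Int
  unify Int ~ n
_ _ : Int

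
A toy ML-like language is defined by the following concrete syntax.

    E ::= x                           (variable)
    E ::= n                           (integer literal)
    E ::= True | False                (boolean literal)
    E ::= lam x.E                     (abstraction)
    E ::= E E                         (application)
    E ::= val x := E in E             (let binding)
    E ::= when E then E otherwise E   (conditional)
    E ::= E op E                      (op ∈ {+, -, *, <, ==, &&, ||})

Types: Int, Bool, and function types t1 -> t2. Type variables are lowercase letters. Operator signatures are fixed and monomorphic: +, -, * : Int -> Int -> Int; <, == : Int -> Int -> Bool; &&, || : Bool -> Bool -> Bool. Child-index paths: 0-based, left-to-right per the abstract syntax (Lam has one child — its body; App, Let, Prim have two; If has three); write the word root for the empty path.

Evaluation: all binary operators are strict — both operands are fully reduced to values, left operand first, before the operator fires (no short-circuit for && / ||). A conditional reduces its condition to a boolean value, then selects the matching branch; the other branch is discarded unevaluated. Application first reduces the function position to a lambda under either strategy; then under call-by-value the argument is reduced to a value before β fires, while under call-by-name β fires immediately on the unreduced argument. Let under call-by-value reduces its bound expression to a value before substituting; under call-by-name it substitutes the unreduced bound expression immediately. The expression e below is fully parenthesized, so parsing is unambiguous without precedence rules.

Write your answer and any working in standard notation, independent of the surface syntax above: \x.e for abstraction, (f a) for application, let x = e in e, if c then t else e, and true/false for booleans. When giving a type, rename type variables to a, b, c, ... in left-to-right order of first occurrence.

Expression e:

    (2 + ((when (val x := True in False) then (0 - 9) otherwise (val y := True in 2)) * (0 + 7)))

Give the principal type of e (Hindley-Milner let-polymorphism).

Derivation:
  unify Int ~ Int
let x : Bool
  unify Bool ~ Bool
  unify Int ~ Int
  unify Int ~ Int
let y : Bool
  unify Int ~ Int
  unify Int ~ Int
  unify Int ~ Int
  unify Int ~ Int
  unify Int ~ Int
  unify Int ~ Int

Answer: Int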